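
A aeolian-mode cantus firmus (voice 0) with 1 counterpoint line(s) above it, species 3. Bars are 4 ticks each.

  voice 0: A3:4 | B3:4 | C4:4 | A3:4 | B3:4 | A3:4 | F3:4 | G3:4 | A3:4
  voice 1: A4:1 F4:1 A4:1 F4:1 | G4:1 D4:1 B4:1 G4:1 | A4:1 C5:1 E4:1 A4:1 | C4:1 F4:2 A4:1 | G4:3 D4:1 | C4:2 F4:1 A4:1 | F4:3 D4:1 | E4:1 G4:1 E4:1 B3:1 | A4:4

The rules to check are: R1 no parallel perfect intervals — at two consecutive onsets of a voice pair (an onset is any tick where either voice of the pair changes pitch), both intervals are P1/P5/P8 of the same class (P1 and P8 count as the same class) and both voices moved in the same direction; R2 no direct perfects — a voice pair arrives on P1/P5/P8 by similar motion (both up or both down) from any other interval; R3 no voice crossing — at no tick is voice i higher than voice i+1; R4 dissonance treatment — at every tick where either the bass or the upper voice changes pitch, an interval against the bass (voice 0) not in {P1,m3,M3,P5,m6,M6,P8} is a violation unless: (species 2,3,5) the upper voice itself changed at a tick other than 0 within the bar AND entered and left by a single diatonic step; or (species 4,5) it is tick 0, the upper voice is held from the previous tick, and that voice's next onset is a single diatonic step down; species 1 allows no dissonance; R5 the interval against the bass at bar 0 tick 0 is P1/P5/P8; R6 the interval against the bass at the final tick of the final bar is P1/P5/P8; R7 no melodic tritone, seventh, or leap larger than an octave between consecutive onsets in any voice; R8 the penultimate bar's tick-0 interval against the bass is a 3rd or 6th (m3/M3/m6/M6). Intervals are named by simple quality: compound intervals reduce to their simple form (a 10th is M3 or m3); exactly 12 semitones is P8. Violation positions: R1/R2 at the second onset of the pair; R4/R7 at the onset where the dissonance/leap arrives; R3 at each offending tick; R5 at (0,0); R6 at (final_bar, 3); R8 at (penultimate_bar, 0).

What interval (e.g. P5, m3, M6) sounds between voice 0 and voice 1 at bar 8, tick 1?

P8

voice 0=A3 voice 1=A4 -> P8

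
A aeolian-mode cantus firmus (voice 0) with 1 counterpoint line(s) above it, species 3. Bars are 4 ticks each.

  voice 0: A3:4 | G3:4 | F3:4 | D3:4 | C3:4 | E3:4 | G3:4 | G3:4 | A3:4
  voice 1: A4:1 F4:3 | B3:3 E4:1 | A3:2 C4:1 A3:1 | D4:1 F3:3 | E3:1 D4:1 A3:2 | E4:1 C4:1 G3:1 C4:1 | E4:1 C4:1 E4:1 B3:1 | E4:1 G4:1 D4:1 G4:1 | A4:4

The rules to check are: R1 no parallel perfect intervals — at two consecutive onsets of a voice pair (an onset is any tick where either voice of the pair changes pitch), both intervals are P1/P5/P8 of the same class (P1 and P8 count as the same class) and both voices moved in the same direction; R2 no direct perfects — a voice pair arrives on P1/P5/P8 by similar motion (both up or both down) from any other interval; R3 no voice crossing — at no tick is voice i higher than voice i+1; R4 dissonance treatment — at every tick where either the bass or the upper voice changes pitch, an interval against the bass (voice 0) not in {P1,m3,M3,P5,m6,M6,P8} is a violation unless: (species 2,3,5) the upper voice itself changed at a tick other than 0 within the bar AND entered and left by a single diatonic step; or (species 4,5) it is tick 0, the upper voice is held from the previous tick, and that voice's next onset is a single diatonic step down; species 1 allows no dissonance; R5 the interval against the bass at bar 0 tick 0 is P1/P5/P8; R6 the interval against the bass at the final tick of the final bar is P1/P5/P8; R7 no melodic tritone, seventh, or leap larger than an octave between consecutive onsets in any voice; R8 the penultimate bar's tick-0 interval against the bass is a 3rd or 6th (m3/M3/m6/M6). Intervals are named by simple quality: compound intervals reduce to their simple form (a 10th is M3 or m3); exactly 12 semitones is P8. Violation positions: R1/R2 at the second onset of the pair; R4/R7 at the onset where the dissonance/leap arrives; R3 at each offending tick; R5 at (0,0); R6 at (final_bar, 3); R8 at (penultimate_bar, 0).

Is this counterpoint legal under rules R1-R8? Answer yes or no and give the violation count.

bar 0: v0=A3 v1=A4 (P8)
bar 1: v0=G3 v1=B3 (M3)
bar 2: v0=F3 v1=A3 (M3)
bar 3: v0=D3 v1=D4 (P8)
bar 4: v0=C3 v1=E3 (M3)
bar 5: v0=E3 v1=E4 (P8)
bar 6: v0=G3 v1=E4 (M6)
bar 7: v0=G3 v1=E4 (M6)
bar 8: v0=A3 v1=A4 (P8)
  R7 @ bar1.0: F4->B3 leap 6st
  R4 @ bar4.1: C3/D4 M2 untreated
  R7 @ bar4.1: E3->D4 leap 10st
  R2 @ bar5.0: C3/A3 M6 -> E3/E4 P8 similar
  R4 @ bar6.1: G3/C4 P4 untreated
  R1 @ bar8.0: G3/G4 P8 -> A3/A4 P8 similar

No (6 violations)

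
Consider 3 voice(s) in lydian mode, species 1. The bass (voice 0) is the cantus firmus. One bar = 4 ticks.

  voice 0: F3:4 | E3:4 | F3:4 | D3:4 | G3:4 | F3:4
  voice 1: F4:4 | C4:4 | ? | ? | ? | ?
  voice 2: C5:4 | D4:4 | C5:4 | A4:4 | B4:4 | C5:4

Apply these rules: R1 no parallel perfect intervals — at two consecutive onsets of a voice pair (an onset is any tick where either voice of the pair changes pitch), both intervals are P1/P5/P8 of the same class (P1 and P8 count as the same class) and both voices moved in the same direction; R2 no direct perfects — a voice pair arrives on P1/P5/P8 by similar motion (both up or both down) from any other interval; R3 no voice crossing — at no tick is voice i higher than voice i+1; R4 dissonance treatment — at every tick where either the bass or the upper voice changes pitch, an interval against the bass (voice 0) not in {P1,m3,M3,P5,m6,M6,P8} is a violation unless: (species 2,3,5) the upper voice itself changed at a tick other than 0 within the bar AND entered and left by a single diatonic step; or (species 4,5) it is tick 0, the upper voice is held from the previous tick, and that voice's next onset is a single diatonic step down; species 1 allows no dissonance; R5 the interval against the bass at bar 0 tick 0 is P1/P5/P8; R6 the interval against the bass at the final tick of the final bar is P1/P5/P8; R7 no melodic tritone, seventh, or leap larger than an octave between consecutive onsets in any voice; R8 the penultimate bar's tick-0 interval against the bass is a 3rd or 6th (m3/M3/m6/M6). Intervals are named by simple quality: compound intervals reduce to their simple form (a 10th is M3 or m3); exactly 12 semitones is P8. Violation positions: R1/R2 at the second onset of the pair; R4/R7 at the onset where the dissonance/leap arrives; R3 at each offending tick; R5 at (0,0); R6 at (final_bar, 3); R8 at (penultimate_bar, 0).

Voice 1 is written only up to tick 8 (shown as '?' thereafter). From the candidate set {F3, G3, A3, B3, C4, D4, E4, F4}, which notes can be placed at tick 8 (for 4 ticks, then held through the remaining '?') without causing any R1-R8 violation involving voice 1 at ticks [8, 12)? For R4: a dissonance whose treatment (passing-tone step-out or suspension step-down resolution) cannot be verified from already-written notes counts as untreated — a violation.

{A3, C4, D4, F3}

F3: legal
G3: violates R4
A3: legal
B3: violates R4
C4: legal
D4: legal
E4: violates R4
F4: violates R2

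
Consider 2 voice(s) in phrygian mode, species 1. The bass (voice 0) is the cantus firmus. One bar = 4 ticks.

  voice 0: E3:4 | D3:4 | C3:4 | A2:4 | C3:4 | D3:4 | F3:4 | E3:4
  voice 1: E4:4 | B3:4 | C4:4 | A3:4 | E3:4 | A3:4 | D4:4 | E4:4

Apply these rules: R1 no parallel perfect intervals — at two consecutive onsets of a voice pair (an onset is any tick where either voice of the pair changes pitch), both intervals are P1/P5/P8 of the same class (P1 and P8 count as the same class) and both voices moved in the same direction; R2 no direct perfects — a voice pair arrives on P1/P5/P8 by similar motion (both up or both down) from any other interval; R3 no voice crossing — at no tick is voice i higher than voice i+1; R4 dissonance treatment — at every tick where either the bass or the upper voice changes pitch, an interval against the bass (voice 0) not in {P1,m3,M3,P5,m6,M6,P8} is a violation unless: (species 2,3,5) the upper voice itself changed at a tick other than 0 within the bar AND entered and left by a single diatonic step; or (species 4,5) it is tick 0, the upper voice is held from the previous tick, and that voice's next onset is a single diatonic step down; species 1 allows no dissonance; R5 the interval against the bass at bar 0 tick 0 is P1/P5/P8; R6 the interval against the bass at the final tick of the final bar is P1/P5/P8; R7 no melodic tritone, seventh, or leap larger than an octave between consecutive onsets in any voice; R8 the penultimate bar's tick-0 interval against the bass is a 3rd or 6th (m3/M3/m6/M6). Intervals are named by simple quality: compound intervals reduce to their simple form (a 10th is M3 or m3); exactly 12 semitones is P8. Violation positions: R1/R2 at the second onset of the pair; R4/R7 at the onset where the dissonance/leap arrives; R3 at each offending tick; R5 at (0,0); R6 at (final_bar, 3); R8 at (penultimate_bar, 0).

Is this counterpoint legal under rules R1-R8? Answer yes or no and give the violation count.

No (2 violations)

bar 0: v0=E3 v1=E4 (P8)
bar 1: v0=D3 v1=B3 (M6)
bar 2: v0=C3 v1=C4 (P8)
bar 3: v0=A2 v1=A3 (P8)
bar 4: v0=C3 v1=E3 (M3)
bar 5: v0=D3 v1=A3 (P5)
bar 6: v0=F3 v1=D4 (M6)
bar 7: v0=E3 v1=E4 (P8)
  R1 @ bar3.0: C3/C4 P8 -> A2/A3 P8 similar
  R2 @ bar5.0: C3/E3 M3 -> D3/A3 P5 similar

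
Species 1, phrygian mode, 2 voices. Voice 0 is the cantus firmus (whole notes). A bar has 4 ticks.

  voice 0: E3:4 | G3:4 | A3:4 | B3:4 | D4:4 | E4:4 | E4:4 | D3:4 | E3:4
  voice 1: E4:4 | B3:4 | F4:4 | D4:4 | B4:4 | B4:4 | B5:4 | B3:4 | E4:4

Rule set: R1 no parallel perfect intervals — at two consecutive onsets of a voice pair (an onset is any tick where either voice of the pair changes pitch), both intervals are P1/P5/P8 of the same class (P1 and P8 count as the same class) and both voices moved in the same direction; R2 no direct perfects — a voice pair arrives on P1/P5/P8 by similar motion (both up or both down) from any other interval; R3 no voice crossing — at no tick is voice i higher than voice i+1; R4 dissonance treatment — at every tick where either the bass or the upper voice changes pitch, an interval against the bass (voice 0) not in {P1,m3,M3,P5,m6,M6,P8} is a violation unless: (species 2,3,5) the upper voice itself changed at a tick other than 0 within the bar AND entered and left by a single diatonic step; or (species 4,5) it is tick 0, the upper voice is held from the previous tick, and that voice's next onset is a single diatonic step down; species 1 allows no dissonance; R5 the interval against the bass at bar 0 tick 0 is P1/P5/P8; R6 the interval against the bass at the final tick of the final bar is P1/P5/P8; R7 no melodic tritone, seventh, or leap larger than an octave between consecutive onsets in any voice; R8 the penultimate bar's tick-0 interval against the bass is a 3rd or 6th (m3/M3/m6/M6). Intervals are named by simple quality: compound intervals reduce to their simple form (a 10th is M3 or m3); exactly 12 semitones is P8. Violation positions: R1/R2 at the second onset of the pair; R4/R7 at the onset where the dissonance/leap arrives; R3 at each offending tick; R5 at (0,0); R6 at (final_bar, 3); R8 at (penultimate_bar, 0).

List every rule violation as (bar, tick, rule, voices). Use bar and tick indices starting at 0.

(2, 0, R7, (1,))
(7, 0, R7, (0,))
(7, 0, R7, (1,))
(8, 0, R2, (0, 1))

bar 0: v0=E3 v1=E4 downbeat P8
bar 1: v0=G3 v1=B3 downbeat M3
bar 2: v0=A3 v1=F4 downbeat m6
bar 3: v0=B3 v1=D4 downbeat m3
bar 4: v0=D4 v1=B4 downbeat M6
bar 5: v0=E4 v1=B4 downbeat P5
bar 6: v0=E4 v1=B5 downbeat P5
bar 7: v0=D3 v1=B3 downbeat M6
bar 8: v0=E3 v1=E4 downbeat P8
  -> R7 @ bar 2 tick 0 v(1,): B3->F4 leap 6st
  -> R7 @ bar 7 tick 0 v(0,): E4->D3 leap 14st
  -> R7 @ bar 7 tick 0 v(1,): B5->B3 leap 24st
  -> R2 @ bar 8 tick 0 v(0, 1): D3/B3 M6 -> E3/E4 P8 similar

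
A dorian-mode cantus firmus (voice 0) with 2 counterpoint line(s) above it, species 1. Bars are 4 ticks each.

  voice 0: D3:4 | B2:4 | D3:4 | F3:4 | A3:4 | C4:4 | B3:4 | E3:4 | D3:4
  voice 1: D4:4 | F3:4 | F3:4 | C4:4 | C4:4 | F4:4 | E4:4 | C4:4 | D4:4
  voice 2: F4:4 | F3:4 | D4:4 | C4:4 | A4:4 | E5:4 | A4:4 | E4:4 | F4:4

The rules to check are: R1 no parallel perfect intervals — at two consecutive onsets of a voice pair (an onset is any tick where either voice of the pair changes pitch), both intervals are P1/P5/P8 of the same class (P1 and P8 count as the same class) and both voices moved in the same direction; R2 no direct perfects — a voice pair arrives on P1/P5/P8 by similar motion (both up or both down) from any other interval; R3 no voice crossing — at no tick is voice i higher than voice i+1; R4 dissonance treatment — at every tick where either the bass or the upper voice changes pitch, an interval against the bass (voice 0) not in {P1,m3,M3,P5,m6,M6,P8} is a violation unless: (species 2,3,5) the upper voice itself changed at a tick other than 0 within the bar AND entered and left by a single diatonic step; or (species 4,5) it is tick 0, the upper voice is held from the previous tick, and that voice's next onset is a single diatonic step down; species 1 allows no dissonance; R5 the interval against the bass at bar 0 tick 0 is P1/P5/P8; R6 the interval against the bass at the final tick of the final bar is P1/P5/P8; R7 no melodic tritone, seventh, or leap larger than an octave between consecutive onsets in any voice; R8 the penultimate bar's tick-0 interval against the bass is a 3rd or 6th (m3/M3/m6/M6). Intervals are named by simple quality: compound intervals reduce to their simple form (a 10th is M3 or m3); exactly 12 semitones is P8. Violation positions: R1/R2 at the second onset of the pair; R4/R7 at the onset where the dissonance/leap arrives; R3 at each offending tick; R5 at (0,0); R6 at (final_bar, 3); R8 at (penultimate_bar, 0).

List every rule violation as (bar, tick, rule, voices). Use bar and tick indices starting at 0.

(0, 0, R5, (0, 2))
(1, 0, R2, (1, 2))
(1, 0, R4, (0, 1))
(1, 0, R4, (0, 2))
(2, 0, R2, (0, 2))
(3, 0, R2, (0, 1))
(4, 0, R2, (0, 2))
(5, 0, R4, (0, 1))
(6, 0, R4, (0, 1))
(6, 0, R4, (0, 2))
(7, 0, R2, (0, 2))
(7, 0, R8, (0, 2))
(8, 3, R6, (0, 2))

bar 0: v0=D3 v1=D4 v2=F4 downbeat m3
bar 1: v0=B2 v1=F3 v2=F3 downbeat TT
bar 2: v0=D3 v1=F3 v2=D4 downbeat P8
bar 3: v0=F3 v1=C4 v2=C4 downbeat P5
bar 4: v0=A3 v1=C4 v2=A4 downbeat P8
bar 5: v0=C4 v1=F4 v2=E5 downbeat M3
bar 6: v0=B3 v1=E4 v2=A4 downbeat m7
bar 7: v0=E3 v1=C4 v2=E4 downbeat P8
bar 8: v0=D3 v1=D4 v2=F4 downbeat m3
  -> R5 @ bar 0 tick 0 v(0, 2): opens on m3
  -> R2 @ bar 1 tick 0 v(1, 2): D4/F4 m3 -> F3/F3 P1 similar
  -> R4 @ bar 1 tick 0 v(0, 1): B2/F3 TT untreated
  -> R4 @ bar 1 tick 0 v(0, 2): B2/F3 TT untreated
  -> R2 @ bar 2 tick 0 v(0, 2): B2/F3 TT -> D3/D4 P8 similar
  -> R2 @ bar 3 tick 0 v(0, 1): D3/F3 m3 -> F3/C4 P5 similar
  -> R2 @ bar 4 tick 0 v(0, 2): F3/C4 P5 -> A3/A4 P8 similar
  -> R4 @ bar 5 tick 0 v(0, 1): C4/F4 P4 untreated
  -> R4 @ bar 6 tick 0 v(0, 1): B3/E4 P4 untreated
  -> R4 @ bar 6 tick 0 v(0, 2): B3/A4 m7 untreated
  -> R2 @ bar 7 tick 0 v(0, 2): B3/A4 m7 -> E3/E4 P8 similar
  -> R8 @ bar 7 tick 0 v(0, 2): penult P8 not 3rd/6th
  -> R6 @ bar 8 tick 3 v(0, 2): closes on m3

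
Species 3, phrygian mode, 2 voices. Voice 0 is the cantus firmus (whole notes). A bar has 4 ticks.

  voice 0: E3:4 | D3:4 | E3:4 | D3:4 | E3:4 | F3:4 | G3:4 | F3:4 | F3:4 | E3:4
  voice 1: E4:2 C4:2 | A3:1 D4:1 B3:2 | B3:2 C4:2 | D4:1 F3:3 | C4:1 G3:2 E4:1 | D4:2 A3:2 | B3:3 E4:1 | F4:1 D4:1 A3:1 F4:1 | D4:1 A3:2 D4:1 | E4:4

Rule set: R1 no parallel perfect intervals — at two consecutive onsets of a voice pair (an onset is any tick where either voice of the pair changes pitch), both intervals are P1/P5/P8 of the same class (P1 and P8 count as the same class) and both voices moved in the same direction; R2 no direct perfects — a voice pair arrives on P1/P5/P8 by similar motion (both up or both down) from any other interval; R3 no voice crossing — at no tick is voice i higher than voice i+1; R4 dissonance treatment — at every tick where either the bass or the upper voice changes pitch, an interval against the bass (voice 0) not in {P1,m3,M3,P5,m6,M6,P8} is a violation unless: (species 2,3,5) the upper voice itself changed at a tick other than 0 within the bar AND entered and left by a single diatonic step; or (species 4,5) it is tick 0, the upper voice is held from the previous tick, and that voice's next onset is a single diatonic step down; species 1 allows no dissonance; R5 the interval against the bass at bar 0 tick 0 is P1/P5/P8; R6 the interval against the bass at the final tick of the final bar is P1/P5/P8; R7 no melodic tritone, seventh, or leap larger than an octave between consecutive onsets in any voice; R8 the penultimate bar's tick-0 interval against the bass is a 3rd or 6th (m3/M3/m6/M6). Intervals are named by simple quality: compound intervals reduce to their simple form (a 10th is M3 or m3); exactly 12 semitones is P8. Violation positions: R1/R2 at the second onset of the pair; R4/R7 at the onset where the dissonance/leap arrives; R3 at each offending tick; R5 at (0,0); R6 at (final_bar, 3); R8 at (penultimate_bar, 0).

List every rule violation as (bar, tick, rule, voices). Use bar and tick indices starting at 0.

bar 0: v0=E3 v1=E4 downbeat P8
bar 1: v0=D3 v1=A3 downbeat P5
bar 2: v0=E3 v1=B3 downbeat P5
bar 3: v0=D3 v1=D4 downbeat P8
bar 4: v0=E3 v1=C4 downbeat m6
bar 5: v0=F3 v1=D4 downbeat M6
bar 6: v0=G3 v1=B3 downbeat M3
bar 7: v0=F3 v1=F4 downbeat P8
bar 8: v0=F3 v1=D4 downbeat M6
bar 9: v0=E3 v1=E4 downbeat P8
  -> R2 @ bar 1 tick 0 v(0, 1): E3/C4 m6 -> D3/A3 P5 similar

(1, 0, R2, (0, 1))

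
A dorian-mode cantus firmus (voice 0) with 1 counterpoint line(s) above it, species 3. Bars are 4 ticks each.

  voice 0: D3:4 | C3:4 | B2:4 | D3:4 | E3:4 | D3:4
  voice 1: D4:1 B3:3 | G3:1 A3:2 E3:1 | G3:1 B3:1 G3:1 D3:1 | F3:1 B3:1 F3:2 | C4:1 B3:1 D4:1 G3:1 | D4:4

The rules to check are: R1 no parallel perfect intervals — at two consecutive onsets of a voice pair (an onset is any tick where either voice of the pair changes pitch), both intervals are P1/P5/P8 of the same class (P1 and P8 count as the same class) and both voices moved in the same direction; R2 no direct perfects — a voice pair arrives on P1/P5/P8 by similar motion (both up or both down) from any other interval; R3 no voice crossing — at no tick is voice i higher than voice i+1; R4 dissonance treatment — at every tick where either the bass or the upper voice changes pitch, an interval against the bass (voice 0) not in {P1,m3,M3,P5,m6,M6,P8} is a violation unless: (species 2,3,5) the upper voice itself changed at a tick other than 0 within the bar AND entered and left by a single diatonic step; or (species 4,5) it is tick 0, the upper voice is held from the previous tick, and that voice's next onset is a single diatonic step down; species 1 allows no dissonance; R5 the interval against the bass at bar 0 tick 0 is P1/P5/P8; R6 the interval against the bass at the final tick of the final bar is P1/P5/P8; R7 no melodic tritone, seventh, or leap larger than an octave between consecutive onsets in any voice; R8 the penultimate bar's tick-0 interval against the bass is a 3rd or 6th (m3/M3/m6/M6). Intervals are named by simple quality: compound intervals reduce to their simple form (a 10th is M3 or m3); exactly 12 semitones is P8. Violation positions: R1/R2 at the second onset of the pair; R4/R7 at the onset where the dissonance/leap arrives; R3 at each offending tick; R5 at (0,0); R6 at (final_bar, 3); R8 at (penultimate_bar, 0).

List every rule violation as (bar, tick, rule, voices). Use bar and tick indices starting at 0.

bar 0: v0=D3 v1=D4 downbeat P8
bar 1: v0=C3 v1=G3 downbeat P5
bar 2: v0=B2 v1=G3 downbeat m6
bar 3: v0=D3 v1=F3 downbeat m3
bar 4: v0=E3 v1=C4 downbeat m6
bar 5: v0=D3 v1=D4 downbeat P8
  -> R2 @ bar 1 tick 0 v(0, 1): D3/B3 M6 -> C3/G3 P5 similar
  -> R7 @ bar 3 tick 1 v(1,): F3->B3 leap 6st
  -> R7 @ bar 3 tick 2 v(1,): B3->F3 leap 6st
  -> R4 @ bar 4 tick 2 v(0, 1): E3/D4 m7 untreated

(1, 0, R2, (0, 1))
(3, 1, R7, (1,))
(3, 2, R7, (1,))
(4, 2, R4, (0, 1))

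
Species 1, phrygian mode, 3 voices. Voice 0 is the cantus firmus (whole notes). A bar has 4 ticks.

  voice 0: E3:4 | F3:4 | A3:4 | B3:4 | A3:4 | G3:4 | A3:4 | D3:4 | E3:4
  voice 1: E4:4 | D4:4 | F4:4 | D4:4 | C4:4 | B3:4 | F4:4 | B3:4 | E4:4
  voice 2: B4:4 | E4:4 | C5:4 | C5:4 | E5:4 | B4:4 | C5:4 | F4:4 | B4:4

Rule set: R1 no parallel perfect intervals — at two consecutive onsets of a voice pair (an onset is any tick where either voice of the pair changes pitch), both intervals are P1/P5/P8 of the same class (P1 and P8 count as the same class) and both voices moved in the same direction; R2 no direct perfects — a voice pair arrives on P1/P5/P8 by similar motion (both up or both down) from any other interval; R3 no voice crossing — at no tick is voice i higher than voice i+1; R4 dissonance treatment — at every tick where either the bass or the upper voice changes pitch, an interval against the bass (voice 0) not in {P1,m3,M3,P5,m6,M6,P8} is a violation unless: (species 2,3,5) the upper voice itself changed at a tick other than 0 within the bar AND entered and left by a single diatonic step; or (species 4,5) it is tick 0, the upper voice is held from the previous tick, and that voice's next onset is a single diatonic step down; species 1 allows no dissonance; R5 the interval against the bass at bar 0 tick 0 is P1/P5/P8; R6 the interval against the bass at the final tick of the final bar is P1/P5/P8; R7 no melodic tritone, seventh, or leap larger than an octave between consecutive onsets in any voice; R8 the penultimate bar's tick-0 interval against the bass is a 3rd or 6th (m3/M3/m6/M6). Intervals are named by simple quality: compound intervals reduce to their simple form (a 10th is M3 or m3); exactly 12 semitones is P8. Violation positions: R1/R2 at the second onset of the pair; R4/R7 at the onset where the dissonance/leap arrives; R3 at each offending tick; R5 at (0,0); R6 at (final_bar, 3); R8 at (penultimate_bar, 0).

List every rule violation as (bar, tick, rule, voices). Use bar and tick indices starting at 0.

bar 0: v0=E3 v1=E4 v2=B4 downbeat P5
bar 1: v0=F3 v1=D4 v2=E4 downbeat M7
bar 2: v0=A3 v1=F4 v2=C5 downbeat m3
bar 3: v0=B3 v1=D4 v2=C5 downbeat m2
bar 4: v0=A3 v1=C4 v2=E5 downbeat P5
bar 5: v0=G3 v1=B3 v2=B4 downbeat M3
bar 6: v0=A3 v1=F4 v2=C5 downbeat m3
bar 7: v0=D3 v1=B3 v2=F4 downbeat m3
bar 8: v0=E3 v1=E4 v2=B4 downbeat P5
  -> R4 @ bar 1 tick 0 v(0, 2): F3/E4 M7 untreated
  -> R2 @ bar 2 tick 0 v(1, 2): D4/E4 M2 -> F4/C5 P5 similar
  -> R4 @ bar 3 tick 0 v(0, 2): B3/C5 m2 untreated
  -> R2 @ bar 5 tick 0 v(1, 2): C4/E5 M3 -> B3/B4 P8 similar
  -> R2 @ bar 6 tick 0 v(1, 2): B3/B4 P8 -> F4/C5 P5 similar
  -> R7 @ bar 6 tick 0 v(1,): B3->F4 leap 6st
  -> R7 @ bar 7 tick 0 v(1,): F4->B3 leap 6st
  -> R2 @ bar 8 tick 0 v(0, 1): D3/B3 M6 -> E3/E4 P8 similar
  -> R2 @ bar 8 tick 0 v(0, 2): D3/F4 m3 -> E3/B4 P5 similar
  -> R2 @ bar 8 tick 0 v(1, 2): B3/F4 TT -> E4/B4 P5 similar
  -> R7 @ bar 8 tick 0 v(2,): F4->B4 leap 6st

(1, 0, R4, (0, 2))
(2, 0, R2, (1, 2))
(3, 0, R4, (0, 2))
(5, 0, R2, (1, 2))
(6, 0, R2, (1, 2))
(6, 0, R7, (1,))
(7, 0, R7, (1,))
(8, 0, R2, (0, 1))
(8, 0, R2, (0, 2))
(8, 0, R2, (1, 2))
(8, 0, R7, (2,))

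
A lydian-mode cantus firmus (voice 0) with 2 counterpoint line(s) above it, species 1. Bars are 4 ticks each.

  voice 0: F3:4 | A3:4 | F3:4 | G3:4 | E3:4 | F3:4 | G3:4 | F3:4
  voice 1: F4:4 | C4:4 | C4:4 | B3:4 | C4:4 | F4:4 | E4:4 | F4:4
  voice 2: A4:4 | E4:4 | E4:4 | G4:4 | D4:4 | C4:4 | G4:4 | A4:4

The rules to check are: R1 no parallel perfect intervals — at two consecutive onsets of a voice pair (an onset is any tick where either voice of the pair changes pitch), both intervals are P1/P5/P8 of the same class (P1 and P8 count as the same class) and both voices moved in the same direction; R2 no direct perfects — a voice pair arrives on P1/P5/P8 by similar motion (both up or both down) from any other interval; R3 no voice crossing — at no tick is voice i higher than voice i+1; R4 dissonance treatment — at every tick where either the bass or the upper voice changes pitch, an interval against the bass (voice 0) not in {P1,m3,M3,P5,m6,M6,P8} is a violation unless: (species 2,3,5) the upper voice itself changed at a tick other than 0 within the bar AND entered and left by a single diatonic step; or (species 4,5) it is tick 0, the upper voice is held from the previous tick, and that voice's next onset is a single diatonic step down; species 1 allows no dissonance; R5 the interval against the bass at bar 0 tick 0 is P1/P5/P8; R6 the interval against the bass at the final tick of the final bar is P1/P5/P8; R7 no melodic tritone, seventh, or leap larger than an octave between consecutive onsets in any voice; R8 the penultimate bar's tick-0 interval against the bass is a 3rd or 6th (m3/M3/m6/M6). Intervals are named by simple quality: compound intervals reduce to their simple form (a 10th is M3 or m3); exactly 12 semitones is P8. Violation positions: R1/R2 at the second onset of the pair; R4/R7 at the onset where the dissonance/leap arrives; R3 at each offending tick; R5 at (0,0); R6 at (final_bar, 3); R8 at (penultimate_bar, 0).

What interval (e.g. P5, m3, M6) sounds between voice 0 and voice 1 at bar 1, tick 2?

m3

voice 0=A3 voice 1=C4 -> m3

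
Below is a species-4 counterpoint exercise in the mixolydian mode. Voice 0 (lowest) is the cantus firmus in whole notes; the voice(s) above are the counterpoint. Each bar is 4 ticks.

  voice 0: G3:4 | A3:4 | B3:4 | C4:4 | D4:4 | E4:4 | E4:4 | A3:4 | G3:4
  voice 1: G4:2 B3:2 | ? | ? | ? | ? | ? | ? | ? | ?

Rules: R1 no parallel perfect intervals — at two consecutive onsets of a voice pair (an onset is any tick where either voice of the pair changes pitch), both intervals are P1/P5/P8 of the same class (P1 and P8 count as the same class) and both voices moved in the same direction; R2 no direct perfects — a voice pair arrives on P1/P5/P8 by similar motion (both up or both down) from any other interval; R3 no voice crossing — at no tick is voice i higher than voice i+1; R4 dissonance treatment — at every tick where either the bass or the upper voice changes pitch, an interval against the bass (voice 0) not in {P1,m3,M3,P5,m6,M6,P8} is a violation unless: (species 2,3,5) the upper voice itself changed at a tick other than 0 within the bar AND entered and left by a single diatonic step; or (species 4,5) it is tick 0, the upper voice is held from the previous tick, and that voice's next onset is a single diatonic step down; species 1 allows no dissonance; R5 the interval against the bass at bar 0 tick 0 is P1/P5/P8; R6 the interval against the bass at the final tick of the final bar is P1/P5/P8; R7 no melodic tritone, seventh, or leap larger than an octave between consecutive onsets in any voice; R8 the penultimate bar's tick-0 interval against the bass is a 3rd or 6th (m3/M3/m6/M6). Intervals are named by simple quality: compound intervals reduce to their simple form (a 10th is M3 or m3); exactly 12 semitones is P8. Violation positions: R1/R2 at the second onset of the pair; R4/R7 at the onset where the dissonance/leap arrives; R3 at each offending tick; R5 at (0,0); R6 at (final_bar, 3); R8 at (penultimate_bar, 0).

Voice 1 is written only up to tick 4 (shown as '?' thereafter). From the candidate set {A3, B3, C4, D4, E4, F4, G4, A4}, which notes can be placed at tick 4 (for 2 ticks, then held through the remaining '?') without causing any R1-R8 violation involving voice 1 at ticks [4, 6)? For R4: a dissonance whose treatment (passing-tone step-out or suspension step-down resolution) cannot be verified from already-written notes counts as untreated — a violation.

A3: legal
B3: violates R4
C4: legal
D4: violates R4
E4: violates R2
F4: violates R7
G4: violates R4
A4: violates R2,R7

{A3, C4}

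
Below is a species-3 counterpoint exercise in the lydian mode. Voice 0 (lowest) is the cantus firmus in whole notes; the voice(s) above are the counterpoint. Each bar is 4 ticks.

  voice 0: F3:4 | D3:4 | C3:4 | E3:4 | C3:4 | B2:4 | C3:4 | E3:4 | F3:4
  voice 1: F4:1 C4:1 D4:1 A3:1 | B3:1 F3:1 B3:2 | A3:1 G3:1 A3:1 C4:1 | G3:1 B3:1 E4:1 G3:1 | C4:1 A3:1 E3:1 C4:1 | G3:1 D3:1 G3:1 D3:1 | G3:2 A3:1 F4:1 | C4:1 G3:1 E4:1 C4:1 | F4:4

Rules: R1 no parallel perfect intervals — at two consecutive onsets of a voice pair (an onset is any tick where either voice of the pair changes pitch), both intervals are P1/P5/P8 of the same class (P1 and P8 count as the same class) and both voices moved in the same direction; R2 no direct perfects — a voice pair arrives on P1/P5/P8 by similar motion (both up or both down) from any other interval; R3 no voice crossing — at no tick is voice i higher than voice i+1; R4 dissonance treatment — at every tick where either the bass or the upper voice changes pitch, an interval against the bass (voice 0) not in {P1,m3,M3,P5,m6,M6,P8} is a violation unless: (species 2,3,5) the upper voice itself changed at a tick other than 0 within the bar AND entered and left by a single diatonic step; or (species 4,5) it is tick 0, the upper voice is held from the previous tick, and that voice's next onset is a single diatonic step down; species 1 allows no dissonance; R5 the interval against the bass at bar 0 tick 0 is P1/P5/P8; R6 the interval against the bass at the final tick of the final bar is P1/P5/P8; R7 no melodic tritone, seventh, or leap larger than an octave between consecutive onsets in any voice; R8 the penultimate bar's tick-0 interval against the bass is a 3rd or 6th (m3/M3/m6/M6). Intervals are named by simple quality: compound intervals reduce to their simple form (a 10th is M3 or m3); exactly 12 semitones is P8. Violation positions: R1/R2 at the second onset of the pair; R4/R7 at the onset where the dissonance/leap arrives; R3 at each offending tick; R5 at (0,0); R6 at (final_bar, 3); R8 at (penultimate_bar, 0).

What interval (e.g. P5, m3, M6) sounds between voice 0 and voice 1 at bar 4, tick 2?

M3

voice 0=C3 voice 1=E3 -> M3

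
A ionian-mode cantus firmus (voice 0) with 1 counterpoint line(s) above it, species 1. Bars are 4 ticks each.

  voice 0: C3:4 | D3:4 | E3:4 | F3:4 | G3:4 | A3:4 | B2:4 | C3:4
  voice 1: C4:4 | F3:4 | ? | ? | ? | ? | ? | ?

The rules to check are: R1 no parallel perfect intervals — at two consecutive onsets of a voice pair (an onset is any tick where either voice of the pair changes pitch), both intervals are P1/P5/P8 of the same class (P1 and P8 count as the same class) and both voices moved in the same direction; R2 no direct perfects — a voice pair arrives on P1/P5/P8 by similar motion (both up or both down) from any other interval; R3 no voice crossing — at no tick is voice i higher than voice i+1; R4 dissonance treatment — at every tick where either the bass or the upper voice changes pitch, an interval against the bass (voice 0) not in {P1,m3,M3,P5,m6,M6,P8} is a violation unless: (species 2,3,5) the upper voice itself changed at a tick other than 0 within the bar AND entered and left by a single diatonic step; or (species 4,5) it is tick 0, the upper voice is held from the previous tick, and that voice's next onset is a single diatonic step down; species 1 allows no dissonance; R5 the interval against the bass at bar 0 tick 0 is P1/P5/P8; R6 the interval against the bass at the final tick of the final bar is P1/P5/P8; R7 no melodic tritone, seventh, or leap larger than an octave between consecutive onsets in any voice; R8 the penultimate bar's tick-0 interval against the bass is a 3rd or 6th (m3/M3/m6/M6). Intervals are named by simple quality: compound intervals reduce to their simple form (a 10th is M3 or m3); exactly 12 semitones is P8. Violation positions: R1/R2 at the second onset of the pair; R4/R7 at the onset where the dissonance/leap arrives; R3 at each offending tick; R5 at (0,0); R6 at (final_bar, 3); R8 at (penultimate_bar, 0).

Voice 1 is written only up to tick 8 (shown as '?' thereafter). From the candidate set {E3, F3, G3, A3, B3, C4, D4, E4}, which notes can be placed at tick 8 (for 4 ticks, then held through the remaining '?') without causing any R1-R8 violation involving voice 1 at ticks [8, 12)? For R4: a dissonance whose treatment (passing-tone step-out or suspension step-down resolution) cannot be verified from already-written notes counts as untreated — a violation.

{C4, E3, G3}

E3: legal
F3: violates R4
G3: legal
A3: violates R4
B3: violates R2,R7
C4: legal
D4: violates R4
E4: violates R2,R7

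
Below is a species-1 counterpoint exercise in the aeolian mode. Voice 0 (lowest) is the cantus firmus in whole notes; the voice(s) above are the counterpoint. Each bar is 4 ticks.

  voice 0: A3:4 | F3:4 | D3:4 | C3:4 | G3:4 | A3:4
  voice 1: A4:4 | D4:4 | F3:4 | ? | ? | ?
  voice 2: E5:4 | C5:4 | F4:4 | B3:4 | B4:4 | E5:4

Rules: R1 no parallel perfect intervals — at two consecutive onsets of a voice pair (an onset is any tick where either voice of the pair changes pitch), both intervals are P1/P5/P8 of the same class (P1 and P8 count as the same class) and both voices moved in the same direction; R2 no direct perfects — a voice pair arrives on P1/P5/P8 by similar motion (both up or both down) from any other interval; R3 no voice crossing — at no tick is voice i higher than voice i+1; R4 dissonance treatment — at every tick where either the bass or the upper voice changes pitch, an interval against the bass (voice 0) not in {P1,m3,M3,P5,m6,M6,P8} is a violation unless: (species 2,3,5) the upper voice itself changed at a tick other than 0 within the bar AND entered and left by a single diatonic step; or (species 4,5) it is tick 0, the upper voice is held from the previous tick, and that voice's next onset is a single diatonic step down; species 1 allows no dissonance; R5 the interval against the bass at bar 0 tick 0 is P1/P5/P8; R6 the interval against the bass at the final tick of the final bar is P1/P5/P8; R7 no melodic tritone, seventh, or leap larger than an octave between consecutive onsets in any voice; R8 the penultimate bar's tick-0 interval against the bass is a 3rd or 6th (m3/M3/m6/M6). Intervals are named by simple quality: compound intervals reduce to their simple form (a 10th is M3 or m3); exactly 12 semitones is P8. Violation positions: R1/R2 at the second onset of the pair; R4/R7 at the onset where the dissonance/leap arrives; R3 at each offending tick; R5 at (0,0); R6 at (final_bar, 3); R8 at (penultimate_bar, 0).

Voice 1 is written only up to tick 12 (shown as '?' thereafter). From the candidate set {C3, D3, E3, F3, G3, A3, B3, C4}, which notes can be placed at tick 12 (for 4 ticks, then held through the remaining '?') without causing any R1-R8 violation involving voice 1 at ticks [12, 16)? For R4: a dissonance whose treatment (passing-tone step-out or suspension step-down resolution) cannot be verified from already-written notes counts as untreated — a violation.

{A3, G3}

C3: violates R2
D3: violates R4
E3: violates R2
F3: violates R4
G3: legal
A3: legal
B3: violates R4,R7
C4: violates R3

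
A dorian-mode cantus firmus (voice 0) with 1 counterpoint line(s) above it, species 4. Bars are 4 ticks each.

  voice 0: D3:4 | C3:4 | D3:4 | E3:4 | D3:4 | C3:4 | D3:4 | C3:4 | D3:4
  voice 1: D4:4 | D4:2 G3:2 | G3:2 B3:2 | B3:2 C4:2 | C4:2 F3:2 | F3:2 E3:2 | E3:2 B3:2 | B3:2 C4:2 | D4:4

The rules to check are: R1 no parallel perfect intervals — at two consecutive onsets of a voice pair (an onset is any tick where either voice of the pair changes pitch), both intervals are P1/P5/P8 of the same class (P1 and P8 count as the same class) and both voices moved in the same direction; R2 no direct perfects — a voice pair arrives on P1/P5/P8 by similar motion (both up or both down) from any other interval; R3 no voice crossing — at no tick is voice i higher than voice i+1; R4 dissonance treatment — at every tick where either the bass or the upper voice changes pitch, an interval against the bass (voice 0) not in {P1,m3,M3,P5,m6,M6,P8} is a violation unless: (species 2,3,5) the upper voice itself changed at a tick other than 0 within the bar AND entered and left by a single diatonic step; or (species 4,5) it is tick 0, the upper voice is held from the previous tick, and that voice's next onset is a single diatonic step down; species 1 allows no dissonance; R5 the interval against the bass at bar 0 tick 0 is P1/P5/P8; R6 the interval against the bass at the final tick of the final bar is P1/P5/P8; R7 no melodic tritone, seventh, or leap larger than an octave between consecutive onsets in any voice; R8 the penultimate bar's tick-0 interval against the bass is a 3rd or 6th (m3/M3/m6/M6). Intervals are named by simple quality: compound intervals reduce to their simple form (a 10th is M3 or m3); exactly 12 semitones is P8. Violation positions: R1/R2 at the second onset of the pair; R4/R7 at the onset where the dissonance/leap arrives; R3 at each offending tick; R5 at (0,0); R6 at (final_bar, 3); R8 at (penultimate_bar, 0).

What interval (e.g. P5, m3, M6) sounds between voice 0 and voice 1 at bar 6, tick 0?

voice 0=D3 voice 1=E3 -> M2

M2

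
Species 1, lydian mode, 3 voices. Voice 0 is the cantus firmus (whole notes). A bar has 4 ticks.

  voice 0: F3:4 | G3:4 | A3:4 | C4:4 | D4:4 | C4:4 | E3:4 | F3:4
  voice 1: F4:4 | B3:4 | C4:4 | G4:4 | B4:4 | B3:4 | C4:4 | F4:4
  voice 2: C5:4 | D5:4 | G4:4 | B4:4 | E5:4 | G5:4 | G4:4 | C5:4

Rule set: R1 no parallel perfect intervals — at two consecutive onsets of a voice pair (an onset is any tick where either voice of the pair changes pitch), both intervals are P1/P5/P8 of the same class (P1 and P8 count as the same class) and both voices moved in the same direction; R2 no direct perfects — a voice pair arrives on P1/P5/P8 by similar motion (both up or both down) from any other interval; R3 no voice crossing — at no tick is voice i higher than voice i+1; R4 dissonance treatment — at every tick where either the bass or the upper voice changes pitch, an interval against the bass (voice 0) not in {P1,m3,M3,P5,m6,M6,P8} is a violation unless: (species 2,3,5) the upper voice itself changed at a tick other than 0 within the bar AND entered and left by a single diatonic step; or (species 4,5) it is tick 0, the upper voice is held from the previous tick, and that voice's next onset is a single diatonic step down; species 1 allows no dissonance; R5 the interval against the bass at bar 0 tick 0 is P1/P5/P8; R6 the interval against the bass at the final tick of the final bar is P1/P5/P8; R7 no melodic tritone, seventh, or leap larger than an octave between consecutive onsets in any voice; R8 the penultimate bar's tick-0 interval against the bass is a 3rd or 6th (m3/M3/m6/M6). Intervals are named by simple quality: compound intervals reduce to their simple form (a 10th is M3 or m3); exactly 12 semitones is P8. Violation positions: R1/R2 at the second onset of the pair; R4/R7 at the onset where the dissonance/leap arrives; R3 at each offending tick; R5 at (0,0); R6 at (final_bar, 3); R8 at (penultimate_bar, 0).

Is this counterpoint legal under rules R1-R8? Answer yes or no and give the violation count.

No (14 violations)

bar 0: v0=F3 v1=F4 v2=C5 (P5)
bar 1: v0=G3 v1=B3 v2=D5 (P5)
bar 2: v0=A3 v1=C4 v2=G4 (m7)
bar 3: v0=C4 v1=G4 v2=B4 (M7)
bar 4: v0=D4 v1=B4 v2=E5 (M2)
bar 5: v0=C4 v1=B3 v2=G5 (P5)
bar 6: v0=E3 v1=C4 v2=G4 (m3)
bar 7: v0=F3 v1=F4 v2=C5 (P5)
  R1 @ bar1.0: F3/C5 P5 -> G3/D5 P5 similar
  R7 @ bar1.0: F4->B3 leap 6st
  R4 @ bar2.0: A3/G4 m7 untreated
  R2 @ bar3.0: A3/C4 m3 -> C4/G4 P5 similar
  R4 @ bar3.0: C4/B4 M7 untreated
  R4 @ bar4.0: D4/E5 M2 untreated
  R3 @ bar5.0: C4 above B3
  R4 @ bar5.0: C4/B3 m2 untreated
  R3 @ bar5.1: C4 above B3
  R3 @ bar5.2: C4 above B3
  R3 @ bar5.3: C4 above B3
  R1 @ bar7.0: C4/G4 P5 -> F4/C5 P5 similar
  R2 @ bar7.0: E3/C4 m6 -> F3/F4 P8 similar
  R2 @ bar7.0: E3/G4 m3 -> F3/C5 P5 similar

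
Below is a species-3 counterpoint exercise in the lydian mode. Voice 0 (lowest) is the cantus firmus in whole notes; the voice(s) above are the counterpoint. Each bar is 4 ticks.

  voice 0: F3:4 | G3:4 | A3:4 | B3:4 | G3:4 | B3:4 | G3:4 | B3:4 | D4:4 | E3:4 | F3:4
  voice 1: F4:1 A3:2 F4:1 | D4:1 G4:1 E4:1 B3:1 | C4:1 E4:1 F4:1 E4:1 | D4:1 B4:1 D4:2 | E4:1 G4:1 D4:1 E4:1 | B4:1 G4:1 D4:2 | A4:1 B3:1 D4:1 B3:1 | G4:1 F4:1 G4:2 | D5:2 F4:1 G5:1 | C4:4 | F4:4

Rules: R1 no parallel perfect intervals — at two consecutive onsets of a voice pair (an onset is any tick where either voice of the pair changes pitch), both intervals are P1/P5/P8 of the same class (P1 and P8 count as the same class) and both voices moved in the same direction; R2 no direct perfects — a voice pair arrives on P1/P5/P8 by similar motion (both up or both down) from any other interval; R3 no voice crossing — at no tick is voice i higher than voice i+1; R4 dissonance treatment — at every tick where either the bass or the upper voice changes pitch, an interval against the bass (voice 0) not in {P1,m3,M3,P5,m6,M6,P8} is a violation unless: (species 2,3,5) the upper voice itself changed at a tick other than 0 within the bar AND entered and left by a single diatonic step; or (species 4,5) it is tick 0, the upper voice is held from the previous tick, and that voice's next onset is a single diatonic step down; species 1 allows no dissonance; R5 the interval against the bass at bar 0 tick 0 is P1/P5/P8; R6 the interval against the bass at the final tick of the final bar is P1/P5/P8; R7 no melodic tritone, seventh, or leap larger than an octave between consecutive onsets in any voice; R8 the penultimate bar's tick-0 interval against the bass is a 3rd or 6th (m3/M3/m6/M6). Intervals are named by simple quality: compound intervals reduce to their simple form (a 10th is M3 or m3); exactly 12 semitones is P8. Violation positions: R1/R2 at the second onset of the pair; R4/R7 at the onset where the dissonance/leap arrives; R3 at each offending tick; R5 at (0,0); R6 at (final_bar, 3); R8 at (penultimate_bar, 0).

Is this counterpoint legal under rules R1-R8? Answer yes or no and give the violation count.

bar 0: v0=F3 v1=F4 (P8)
bar 1: v0=G3 v1=D4 (P5)
bar 2: v0=A3 v1=C4 (m3)
bar 3: v0=B3 v1=D4 (m3)
bar 4: v0=G3 v1=E4 (M6)
bar 5: v0=B3 v1=B4 (P8)
bar 6: v0=G3 v1=A4 (M2)
bar 7: v0=B3 v1=G4 (m6)
bar 8: v0=D4 v1=D5 (P8)
bar 9: v0=E3 v1=C4 (m6)
bar 10: v0=F3 v1=F4 (P8)
  R2 @ bar5.0: G3/E4 M6 -> B3/B4 P8 similar
  R4 @ bar6.0: G3/A4 M2 untreated
  R7 @ bar6.1: A4->B3 leap 10st
  R2 @ bar8.0: B3/G4 m6 -> D4/D5 P8 similar
  R4 @ bar8.3: D4/G5 P4 untreated
  R7 @ bar8.3: F4->G5 leap 14st
  R7 @ bar9.0: D4->E3 leap 10st
  R7 @ bar9.0: G5->C4 leap 19st
  R2 @ bar10.0: E3/C4 m6 -> F3/F4 P8 similar

No (9 violations)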